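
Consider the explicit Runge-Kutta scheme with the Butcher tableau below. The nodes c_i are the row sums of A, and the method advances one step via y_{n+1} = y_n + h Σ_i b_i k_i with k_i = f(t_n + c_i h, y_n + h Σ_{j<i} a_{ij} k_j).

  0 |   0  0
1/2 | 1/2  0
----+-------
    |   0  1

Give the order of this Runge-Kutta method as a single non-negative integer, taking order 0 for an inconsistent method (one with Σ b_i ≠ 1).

b = (0, 1)
c = (0, 1/2)
Σ b_i: 1·1 = 1 ✓
b·c: 1·1/2 = 1/2 ✓; 2 stages ⇒ order 2.

2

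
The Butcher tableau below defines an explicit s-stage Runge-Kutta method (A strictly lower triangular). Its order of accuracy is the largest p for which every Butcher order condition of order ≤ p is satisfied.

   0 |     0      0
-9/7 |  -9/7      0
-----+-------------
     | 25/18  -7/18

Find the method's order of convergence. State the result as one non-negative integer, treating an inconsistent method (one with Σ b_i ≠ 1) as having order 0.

b = (25/18, -7/18)
c = (0, -9/7)
Σ b_i: 25/18·1 + (-7/18)·1 = 1 ✓
b·c: (-7/18)·(-9/7) = 1/2 ✓; 2 stages ⇒ order 2.

2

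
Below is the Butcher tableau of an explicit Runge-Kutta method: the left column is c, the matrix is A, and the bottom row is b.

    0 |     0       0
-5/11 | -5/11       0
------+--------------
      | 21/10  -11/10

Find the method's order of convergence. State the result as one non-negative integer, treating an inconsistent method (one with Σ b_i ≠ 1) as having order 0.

b = (21/10, -11/10)
c = (0, -5/11)
Σ b_i: 21/10·1 + (-11/10)·1 = 1 ✓
b·c: (-11/10)·(-5/11) = 1/2 ✓; 2 stages ⇒ order 2.

2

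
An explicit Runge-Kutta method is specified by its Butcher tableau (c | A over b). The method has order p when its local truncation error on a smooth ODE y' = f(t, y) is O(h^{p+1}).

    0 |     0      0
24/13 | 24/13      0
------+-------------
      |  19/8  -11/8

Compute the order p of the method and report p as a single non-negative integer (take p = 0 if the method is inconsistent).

b = (19/8, -11/8)
c = (0, 24/13)
Σ b_i: 19/8·1 + (-11/8)·1 = 1 ✓
b·c: (-11/8)·24/13 = -33/13 ≠ 1/2 ⇒ order 1.

1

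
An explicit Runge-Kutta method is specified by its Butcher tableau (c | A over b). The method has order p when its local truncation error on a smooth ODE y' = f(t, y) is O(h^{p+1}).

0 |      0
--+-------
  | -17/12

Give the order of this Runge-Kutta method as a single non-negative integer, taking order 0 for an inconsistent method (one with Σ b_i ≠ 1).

0

b = (-17/12)
c = (0)
Σ b_i: (-17/12)·1 = -17/12 ≠ 1 ⇒ order 0.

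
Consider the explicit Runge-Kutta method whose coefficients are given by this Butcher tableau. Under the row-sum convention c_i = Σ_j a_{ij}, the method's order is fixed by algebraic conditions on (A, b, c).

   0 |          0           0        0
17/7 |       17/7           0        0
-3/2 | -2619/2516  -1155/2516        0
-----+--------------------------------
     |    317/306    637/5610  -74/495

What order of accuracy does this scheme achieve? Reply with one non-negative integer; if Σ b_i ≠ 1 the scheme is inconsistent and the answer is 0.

3

b = (317/306, 637/5610, -74/495)
c = (0, 17/7, -3/2)
Ac = (0, 0, -165/148)
Σ b_i: 317/306·1 + 637/5610·1 + (-74/495)·1 = 1 ✓
b·c: 637/5610·17/7 + (-74/495)·(-3/2) = 1/2 ✓
b·c²: 637/5610·289/49 + (-74/495)·9/4 = 1/3 ✓
b·Ac: (-74/495)·(-165/148) = 1/6 ✓; 3 stages ⇒ order 3.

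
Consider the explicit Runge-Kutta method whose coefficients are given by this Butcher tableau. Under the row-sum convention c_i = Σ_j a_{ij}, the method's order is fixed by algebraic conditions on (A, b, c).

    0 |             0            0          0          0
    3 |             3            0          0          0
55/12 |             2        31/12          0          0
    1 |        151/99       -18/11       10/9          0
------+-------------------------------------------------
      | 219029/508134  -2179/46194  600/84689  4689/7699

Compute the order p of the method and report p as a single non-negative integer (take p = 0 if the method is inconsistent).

3

b = (219029/508134, -2179/46194, 600/84689, 4689/7699)
c = (0, 3, 55/12, 1)
Ac = (0, 0, 31/4, 109/594)
Σ b_i: 219029/508134·1 + (-2179/46194)·1 + 600/84689·1 + 4689/7699·1 = 1 ✓
b·c: (-2179/46194)·3 + 600/84689·55/12 + 4689/7699·1 = 1/2 ✓
b·c²: (-2179/46194)·9 + 600/84689·3025/144 + 4689/7699·1 = 1/3 ✓
b·Ac: 600/84689·31/4 + 4689/7699·109/594 = 1/6 ✓
b·c³: (-2179/46194)·27 + 600/84689·166375/1728 + 4689/7699·1 = 9737/554328 ≠ 1/4 ⇒ order 3.
b·(c∘Ac): 600/84689·1705/48 + 4689/7699·109/594 = 92332/254067 ≠ 1/8
b·Ac²: 600/84689·93/4 + 4689/7699·61399/7128 = 2999389/554328 ≠ 1/12
b·A²c: 4689/7699·155/18 = 80755/15398 ≠ 1/24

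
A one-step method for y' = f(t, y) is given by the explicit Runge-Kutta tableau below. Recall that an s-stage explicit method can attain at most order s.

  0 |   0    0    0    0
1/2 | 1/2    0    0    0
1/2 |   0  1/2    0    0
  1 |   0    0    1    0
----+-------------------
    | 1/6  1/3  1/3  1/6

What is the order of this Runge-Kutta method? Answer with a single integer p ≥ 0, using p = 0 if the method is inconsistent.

4

b = (1/6, 1/3, 1/3, 1/6)
c = (0, 1/2, 1/2, 1)
Ac = (0, 0, 1/4, 1/2)
Σ b_i: 1/6·1 + 1/3·1 + 1/3·1 + 1/6·1 = 1 ✓
b·c: 1/3·1/2 + 1/3·1/2 + 1/6·1 = 1/2 ✓
b·c²: 1/3·1/4 + 1/3·1/4 + 1/6·1 = 1/3 ✓
b·Ac: 1/3·1/4 + 1/6·1/2 = 1/6 ✓
b·c³: 1/3·1/8 + 1/3·1/8 + 1/6·1 = 1/4 ✓
b·(c∘Ac): 1/3·1/8 + 1/6·1/2 = 1/8 ✓
b·Ac²: 1/3·1/8 + 1/6·1/4 = 1/12 ✓
b·A²c: 1/6·1/4 = 1/24 ✓; 4 stages ⇒ order 4.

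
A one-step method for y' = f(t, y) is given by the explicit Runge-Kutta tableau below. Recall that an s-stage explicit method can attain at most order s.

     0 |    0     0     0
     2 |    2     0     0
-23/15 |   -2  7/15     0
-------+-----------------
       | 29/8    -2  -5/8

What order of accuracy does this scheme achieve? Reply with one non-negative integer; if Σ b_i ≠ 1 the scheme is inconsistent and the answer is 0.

b = (29/8, -2, -5/8)
c = (0, 2, -23/15)
Ac = (0, 0, 14/15)
Σ b_i: 29/8·1 + (-2)·1 + (-5/8)·1 = 1 ✓
b·c: (-2)·2 + (-5/8)·(-23/15) = -73/24 ≠ 1/2 ⇒ order 1.

1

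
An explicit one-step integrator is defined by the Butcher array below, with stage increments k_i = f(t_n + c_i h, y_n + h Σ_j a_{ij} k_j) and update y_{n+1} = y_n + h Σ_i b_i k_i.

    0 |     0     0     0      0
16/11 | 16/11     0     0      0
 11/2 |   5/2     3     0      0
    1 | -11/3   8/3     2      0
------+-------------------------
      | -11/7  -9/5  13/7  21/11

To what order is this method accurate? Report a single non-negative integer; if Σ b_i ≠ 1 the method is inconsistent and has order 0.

0

b = (-11/7, -9/5, 13/7, 21/11)
c = (0, 16/11, 11/2, 1)
Ac = (0, 0, 48/11, 491/33)
Σ b_i: (-11/7)·1 + (-9/5)·1 + 13/7·1 + 21/11·1 = 152/385 ≠ 1 ⇒ order 0.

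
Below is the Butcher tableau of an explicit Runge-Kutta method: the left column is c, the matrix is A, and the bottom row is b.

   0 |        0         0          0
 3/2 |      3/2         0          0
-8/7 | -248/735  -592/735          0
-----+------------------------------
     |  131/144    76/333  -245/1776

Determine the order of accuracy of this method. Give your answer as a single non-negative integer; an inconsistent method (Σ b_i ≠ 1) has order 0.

b = (131/144, 76/333, -245/1776)
c = (0, 3/2, -8/7)
Ac = (0, 0, -296/245)
Σ b_i: 131/144·1 + 76/333·1 + (-245/1776)·1 = 1 ✓
b·c: 76/333·3/2 + (-245/1776)·(-8/7) = 1/2 ✓
b·c²: 76/333·9/4 + (-245/1776)·64/49 = 1/3 ✓
b·Ac: (-245/1776)·(-296/245) = 1/6 ✓; 3 stages ⇒ order 3.

3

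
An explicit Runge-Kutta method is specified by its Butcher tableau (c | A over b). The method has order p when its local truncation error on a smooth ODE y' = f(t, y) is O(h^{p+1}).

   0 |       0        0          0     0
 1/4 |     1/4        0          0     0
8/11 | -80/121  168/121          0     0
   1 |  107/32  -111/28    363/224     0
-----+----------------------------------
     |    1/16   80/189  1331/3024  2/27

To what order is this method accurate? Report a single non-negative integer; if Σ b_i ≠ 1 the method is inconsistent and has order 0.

b = (1/16, 80/189, 1331/3024, 2/27)
c = (0, 1/4, 8/11, 1)
Ac = (0, 0, 42/121, 3/16)
Σ b_i: 1/16·1 + 80/189·1 + 1331/3024·1 + 2/27·1 = 1 ✓
b·c: 80/189·1/4 + 1331/3024·8/11 + 2/27·1 = 1/2 ✓
b·c²: 80/189·1/16 + 1331/3024·64/121 + 2/27·1 = 1/3 ✓
b·Ac: 1331/3024·42/121 + 2/27·3/16 = 1/6 ✓
b·c³: 80/189·1/64 + 1331/3024·512/1331 + 2/27·1 = 1/4 ✓
b·(c∘Ac): 1331/3024·336/1331 + 2/27·3/16 = 1/8 ✓
b·Ac²: 1331/3024·21/242 + 2/27·39/64 = 1/12 ✓
b·A²c: 2/27·9/16 = 1/24 ✓; 4 stages ⇒ order 4.

4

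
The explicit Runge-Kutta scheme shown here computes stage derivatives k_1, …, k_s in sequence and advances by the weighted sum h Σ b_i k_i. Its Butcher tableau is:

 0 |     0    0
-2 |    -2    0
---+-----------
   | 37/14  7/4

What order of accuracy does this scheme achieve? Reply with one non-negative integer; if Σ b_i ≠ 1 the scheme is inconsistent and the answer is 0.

b = (37/14, 7/4)
c = (0, -2)
Σ b_i: 37/14·1 + 7/4·1 = 123/28 ≠ 1 ⇒ order 0.

0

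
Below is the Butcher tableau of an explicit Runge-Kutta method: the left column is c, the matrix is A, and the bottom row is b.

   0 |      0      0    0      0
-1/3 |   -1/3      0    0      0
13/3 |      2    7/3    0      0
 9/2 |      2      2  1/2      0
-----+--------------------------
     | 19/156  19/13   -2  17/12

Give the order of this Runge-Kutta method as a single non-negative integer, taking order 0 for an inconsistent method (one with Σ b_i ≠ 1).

b = (19/156, 19/13, -2, 17/12)
c = (0, -1/3, 13/3, 9/2)
Ac = (0, 0, -7/9, 3/2)
Σ b_i: 19/156·1 + 19/13·1 + (-2)·1 + 17/12·1 = 1 ✓
b·c: 19/13·(-1/3) + (-2)·13/3 + 17/12·9/2 = -289/104 ≠ 1/2 ⇒ order 1.

1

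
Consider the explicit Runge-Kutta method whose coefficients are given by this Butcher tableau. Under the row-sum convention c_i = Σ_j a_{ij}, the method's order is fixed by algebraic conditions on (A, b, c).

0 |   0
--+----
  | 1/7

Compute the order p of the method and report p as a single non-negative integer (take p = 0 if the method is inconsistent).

b = (1/7)
c = (0)
Σ b_i: 1/7·1 = 1/7 ≠ 1 ⇒ order 0.

0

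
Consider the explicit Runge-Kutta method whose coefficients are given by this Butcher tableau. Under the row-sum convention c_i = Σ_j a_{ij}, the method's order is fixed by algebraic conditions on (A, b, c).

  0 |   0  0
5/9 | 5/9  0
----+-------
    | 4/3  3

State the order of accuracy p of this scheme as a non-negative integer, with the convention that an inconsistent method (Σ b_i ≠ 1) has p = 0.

0

b = (4/3, 3)
c = (0, 5/9)
Σ b_i: 4/3·1 + 3·1 = 13/3 ≠ 1 ⇒ order 0.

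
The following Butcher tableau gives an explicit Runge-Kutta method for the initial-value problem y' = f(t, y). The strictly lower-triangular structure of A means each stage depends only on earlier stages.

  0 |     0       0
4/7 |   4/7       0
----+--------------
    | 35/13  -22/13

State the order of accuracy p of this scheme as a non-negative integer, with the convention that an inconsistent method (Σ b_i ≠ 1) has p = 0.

1

b = (35/13, -22/13)
c = (0, 4/7)
Σ b_i: 35/13·1 + (-22/13)·1 = 1 ✓
b·c: (-22/13)·4/7 = -88/91 ≠ 1/2 ⇒ order 1.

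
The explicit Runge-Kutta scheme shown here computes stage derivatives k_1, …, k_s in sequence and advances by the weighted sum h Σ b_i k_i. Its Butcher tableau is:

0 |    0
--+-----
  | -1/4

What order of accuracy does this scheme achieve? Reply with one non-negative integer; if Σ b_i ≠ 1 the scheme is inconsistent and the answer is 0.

b = (-1/4)
c = (0)
Σ b_i: (-1/4)·1 = -1/4 ≠ 1 ⇒ order 0.

0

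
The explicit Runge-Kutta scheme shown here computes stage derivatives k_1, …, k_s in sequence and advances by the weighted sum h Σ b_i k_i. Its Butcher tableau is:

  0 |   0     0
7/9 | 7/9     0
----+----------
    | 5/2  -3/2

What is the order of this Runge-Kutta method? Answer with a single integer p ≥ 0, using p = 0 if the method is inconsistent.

1

b = (5/2, -3/2)
c = (0, 7/9)
Σ b_i: 5/2·1 + (-3/2)·1 = 1 ✓
b·c: (-3/2)·7/9 = -7/6 ≠ 1/2 ⇒ order 1.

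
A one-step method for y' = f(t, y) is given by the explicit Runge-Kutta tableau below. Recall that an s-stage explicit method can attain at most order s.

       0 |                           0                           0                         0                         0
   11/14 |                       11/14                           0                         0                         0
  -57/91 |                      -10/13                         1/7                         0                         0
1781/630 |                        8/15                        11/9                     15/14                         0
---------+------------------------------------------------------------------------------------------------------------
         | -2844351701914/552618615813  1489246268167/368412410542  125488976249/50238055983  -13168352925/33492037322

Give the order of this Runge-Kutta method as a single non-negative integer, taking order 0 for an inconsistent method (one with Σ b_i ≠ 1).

b = (-2844351701914/552618615813, 1489246268167/368412410542, 125488976249/50238055983, -13168352925/33492037322)
c = (0, 11/14, -57/91, 1781/630)
Ac = (0, 0, 11/98, 1658/5733)
Σ b_i: (-2844351701914/552618615813)·1 + 1489246268167/368412410542·1 + 125488976249/50238055983·1 + (-13168352925/33492037322)·1 = 1 ✓
b·c: 1489246268167/368412410542·11/14 + 125488976249/50238055983·(-57/91) + (-13168352925/33492037322)·1781/630 = 1/2 ✓
b·c²: 1489246268167/368412410542·121/196 + 125488976249/50238055983·3249/8281 + (-13168352925/33492037322)·3171961/396900 = 1/3 ✓
b·Ac: 125488976249/50238055983·11/98 + (-13168352925/33492037322)·1658/5733 = 1/6 ✓
b·c³: 1489246268167/368412410542·1331/2744 + 125488976249/50238055983·(-185193/753571) + (-13168352925/33492037322)·5649262541/250047000 = -86820375155042287/11520590998021560 ≠ 1/4 ⇒ order 3.
b·(c∘Ac): 125488976249/50238055983·(-627/8918) + (-13168352925/33492037322)·113573/138915 = -1223622950849/2461664743167 ≠ 1/8
b·Ac²: 125488976249/50238055983·121/1372 + (-13168352925/33492037322)·2451803/2086812 = -61866163936553/256013133289368 ≠ 1/12
b·A²c: (-13168352925/33492037322)·165/1372 = -310396890375/6564439315112 ≠ 1/24

3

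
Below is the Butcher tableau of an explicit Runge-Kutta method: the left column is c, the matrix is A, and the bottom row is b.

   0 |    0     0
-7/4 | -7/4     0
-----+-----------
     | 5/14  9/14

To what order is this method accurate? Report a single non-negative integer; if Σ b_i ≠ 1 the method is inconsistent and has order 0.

1

b = (5/14, 9/14)
c = (0, -7/4)
Σ b_i: 5/14·1 + 9/14·1 = 1 ✓
b·c: 9/14·(-7/4) = -9/8 ≠ 1/2 ⇒ order 1.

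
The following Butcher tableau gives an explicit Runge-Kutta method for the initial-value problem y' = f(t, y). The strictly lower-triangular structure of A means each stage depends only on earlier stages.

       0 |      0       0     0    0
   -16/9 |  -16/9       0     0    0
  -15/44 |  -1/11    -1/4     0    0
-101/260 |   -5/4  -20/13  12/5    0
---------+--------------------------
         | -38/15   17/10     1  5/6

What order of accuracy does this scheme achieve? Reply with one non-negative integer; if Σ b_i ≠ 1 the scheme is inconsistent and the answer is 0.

1

b = (-38/15, 17/10, 1, 5/6)
c = (0, -16/9, -15/44, -101/260)
Ac = (0, 0, 4/9, 2467/1287)
Σ b_i: (-38/15)·1 + 17/10·1 + 1·1 + 5/6·1 = 1 ✓
b·c: 17/10·(-16/9) + 1·(-15/44) + 5/6·(-101/260) = -189799/51480 ≠ 1/2 ⇒ order 1.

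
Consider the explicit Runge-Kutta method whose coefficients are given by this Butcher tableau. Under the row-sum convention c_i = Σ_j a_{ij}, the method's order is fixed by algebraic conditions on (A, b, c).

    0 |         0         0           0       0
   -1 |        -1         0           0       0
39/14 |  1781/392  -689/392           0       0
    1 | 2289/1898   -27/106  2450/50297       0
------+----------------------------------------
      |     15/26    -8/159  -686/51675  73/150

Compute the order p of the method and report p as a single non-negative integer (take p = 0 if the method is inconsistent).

b = (15/26, -8/159, -686/51675, 73/150)
c = (0, -1, 39/14, 1)
Ac = (0, 0, 689/392, 57/146)
Σ b_i: 15/26·1 + (-8/159)·1 + (-686/51675)·1 + 73/150·1 = 1 ✓
b·c: (-8/159)·(-1) + (-686/51675)·39/14 + 73/150·1 = 1/2 ✓
b·c²: (-8/159)·1 + (-686/51675)·1521/196 + 73/150·1 = 1/3 ✓
b·Ac: (-686/51675)·689/392 + 73/150·57/146 = 1/6 ✓
b·c³: (-8/159)·(-1) + (-686/51675)·59319/2744 + 73/150·1 = 1/4 ✓
b·(c∘Ac): (-686/51675)·26871/5488 + 73/150·57/146 = 1/8 ✓
b·Ac²: (-686/51675)·(-689/392) + 73/150·9/73 = 1/12 ✓
b·A²c: 73/150·25/292 = 1/24 ✓; 4 stages ⇒ order 4.

4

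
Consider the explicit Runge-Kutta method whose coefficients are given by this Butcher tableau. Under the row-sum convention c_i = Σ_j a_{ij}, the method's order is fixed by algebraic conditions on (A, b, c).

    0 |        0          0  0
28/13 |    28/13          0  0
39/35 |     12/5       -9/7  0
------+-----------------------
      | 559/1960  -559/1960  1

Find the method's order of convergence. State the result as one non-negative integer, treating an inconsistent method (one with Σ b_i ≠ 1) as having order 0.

2

b = (559/1960, -559/1960, 1)
c = (0, 28/13, 39/35)
Ac = (0, 0, -36/13)
Σ b_i: 559/1960·1 + (-559/1960)·1 + 1·1 = 1 ✓
b·c: (-559/1960)·28/13 + 1·39/35 = 1/2 ✓
b·c²: (-559/1960)·784/169 + 1·1521/1225 = -1297/15925 ≠ 1/3 ⇒ order 2.
b·Ac: 1·(-36/13) = -36/13 ≠ 1/6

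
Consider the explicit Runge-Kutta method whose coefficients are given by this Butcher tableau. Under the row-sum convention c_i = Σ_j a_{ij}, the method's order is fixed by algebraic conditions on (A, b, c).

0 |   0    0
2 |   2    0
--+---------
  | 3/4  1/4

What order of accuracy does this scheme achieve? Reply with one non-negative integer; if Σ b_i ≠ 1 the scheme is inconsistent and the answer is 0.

2

b = (3/4, 1/4)
c = (0, 2)
Σ b_i: 3/4·1 + 1/4·1 = 1 ✓
b·c: 1/4·2 = 1/2 ✓; 2 stages ⇒ order 2.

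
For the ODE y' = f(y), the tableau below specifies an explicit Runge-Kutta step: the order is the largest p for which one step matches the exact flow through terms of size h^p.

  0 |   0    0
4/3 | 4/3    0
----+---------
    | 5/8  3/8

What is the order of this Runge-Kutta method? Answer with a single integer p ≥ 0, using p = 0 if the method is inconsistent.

2

b = (5/8, 3/8)
c = (0, 4/3)
Σ b_i: 5/8·1 + 3/8·1 = 1 ✓
b·c: 3/8·4/3 = 1/2 ✓; 2 stages ⇒ order 2.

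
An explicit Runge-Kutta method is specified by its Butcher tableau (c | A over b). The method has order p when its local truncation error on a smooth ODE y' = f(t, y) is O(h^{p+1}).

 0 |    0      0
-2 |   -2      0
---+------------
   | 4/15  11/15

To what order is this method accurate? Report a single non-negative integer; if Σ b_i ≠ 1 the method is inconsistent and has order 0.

b = (4/15, 11/15)
c = (0, -2)
Σ b_i: 4/15·1 + 11/15·1 = 1 ✓
b·c: 11/15·(-2) = -22/15 ≠ 1/2 ⇒ order 1.

1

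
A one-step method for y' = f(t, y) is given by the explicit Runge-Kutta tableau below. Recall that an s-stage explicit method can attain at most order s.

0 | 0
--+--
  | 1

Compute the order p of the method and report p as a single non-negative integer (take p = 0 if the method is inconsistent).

b = (1)
c = (0)
Σ b_i: 1·1 = 1 ✓; 1 stage ⇒ order 1.

1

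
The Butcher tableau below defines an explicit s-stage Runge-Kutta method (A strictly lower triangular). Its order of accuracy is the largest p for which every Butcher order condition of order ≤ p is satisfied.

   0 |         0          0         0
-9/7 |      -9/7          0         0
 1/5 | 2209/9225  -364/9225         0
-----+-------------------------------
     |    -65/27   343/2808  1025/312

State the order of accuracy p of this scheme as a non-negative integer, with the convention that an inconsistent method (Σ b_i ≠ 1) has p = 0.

b = (-65/27, 343/2808, 1025/312)
c = (0, -9/7, 1/5)
Ac = (0, 0, 52/1025)
Σ b_i: (-65/27)·1 + 343/2808·1 + 1025/312·1 = 1 ✓
b·c: 343/2808·(-9/7) + 1025/312·1/5 = 1/2 ✓
b·c²: 343/2808·81/49 + 1025/312·1/25 = 1/3 ✓
b·Ac: 1025/312·52/1025 = 1/6 ✓; 3 stages ⇒ order 3.

3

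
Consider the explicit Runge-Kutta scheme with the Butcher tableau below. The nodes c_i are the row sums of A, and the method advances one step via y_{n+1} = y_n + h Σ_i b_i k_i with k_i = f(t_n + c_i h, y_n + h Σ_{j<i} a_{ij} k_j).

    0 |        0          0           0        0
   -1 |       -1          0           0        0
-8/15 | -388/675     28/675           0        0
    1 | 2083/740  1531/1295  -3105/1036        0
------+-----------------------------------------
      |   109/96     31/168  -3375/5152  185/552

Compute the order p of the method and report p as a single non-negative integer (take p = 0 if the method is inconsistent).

4

b = (109/96, 31/168, -3375/5152, 185/552)
c = (0, -1, -8/15, 1)
Ac = (0, 0, -28/675, 77/185)
Σ b_i: 109/96·1 + 31/168·1 + (-3375/5152)·1 + 185/552·1 = 1 ✓
b·c: 31/168·(-1) + (-3375/5152)·(-8/15) + 185/552·1 = 1/2 ✓
b·c²: 31/168·1 + (-3375/5152)·64/225 + 185/552·1 = 1/3 ✓
b·Ac: (-3375/5152)·(-28/675) + 185/552·77/185 = 1/6 ✓
b·c³: 31/168·(-1) + (-3375/5152)·(-512/3375) + 185/552·1 = 1/4 ✓
b·(c∘Ac): (-3375/5152)·224/10125 + 185/552·77/185 = 1/8 ✓
b·Ac²: (-3375/5152)·28/675 + 185/552·61/185 = 1/12 ✓
b·A²c: 185/552·23/185 = 1/24 ✓; 4 stages ⇒ order 4.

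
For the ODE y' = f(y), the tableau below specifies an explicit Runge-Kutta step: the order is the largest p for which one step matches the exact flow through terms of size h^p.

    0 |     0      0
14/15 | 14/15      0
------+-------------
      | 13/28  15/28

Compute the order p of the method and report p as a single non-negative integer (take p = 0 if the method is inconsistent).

2

b = (13/28, 15/28)
c = (0, 14/15)
Σ b_i: 13/28·1 + 15/28·1 = 1 ✓
b·c: 15/28·14/15 = 1/2 ✓; 2 stages ⇒ order 2.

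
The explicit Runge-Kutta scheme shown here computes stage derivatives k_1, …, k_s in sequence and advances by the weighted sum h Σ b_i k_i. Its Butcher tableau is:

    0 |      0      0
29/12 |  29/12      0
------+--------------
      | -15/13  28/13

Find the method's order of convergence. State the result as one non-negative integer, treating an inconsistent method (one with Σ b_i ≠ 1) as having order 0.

b = (-15/13, 28/13)
c = (0, 29/12)
Σ b_i: (-15/13)·1 + 28/13·1 = 1 ✓
b·c: 28/13·29/12 = 203/39 ≠ 1/2 ⇒ order 1.

1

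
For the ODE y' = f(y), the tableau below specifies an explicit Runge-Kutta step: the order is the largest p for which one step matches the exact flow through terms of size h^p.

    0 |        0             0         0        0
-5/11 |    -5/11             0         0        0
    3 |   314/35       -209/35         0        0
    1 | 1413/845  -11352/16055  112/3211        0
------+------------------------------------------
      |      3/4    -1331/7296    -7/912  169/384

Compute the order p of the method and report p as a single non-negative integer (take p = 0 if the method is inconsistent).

b = (3/4, -1331/7296, -7/912, 169/384)
c = (0, -5/11, 3, 1)
Ac = (0, 0, 19/7, 72/169)
Σ b_i: 3/4·1 + (-1331/7296)·1 + (-7/912)·1 + 169/384·1 = 1 ✓
b·c: (-1331/7296)·(-5/11) + (-7/912)·3 + 169/384·1 = 1/2 ✓
b·c²: (-1331/7296)·25/121 + (-7/912)·9 + 169/384·1 = 1/3 ✓
b·Ac: (-7/912)·19/7 + 169/384·72/169 = 1/6 ✓
b·c³: (-1331/7296)·(-125/1331) + (-7/912)·27 + 169/384·1 = 1/4 ✓
b·(c∘Ac): (-7/912)·57/7 + 169/384·72/169 = 1/8 ✓
b·Ac²: (-7/912)·(-95/77) + 169/384·24/143 = 1/12 ✓
b·A²c: 169/384·16/169 = 1/24 ✓; 4 stages ⇒ order 4.

4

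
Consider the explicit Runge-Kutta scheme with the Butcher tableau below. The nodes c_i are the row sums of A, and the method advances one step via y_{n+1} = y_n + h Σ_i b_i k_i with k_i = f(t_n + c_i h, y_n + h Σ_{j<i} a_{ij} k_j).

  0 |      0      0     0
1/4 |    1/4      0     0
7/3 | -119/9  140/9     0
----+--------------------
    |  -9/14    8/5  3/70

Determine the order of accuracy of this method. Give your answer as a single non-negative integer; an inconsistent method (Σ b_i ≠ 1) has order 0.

b = (-9/14, 8/5, 3/70)
c = (0, 1/4, 7/3)
Ac = (0, 0, 35/9)
Σ b_i: (-9/14)·1 + 8/5·1 + 3/70·1 = 1 ✓
b·c: 8/5·1/4 + 3/70·7/3 = 1/2 ✓
b·c²: 8/5·1/16 + 3/70·49/9 = 1/3 ✓
b·Ac: 3/70·35/9 = 1/6 ✓; 3 stages ⇒ order 3.

3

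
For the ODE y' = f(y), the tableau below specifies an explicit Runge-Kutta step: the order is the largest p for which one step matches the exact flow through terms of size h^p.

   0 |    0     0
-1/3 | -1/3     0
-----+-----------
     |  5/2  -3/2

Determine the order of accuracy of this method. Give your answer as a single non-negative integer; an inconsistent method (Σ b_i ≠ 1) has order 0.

b = (5/2, -3/2)
c = (0, -1/3)
Σ b_i: 5/2·1 + (-3/2)·1 = 1 ✓
b·c: (-3/2)·(-1/3) = 1/2 ✓; 2 stages ⇒ order 2.

2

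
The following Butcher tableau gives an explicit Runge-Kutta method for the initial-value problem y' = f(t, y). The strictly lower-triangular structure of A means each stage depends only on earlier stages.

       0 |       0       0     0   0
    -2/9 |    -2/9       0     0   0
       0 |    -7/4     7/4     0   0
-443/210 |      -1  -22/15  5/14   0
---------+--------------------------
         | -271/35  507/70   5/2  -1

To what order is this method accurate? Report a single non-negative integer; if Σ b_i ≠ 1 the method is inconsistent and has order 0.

2

b = (-271/35, 507/70, 5/2, -1)
c = (0, -2/9, 0, -443/210)
Ac = (0, 0, -7/18, 44/135)
Σ b_i: (-271/35)·1 + 507/70·1 + 5/2·1 + (-1)·1 = 1 ✓
b·c: 507/70·(-2/9) + (-1)·(-443/210) = 1/2 ✓
b·c²: 507/70·4/81 + (-1)·196249/44100 = -541427/132300 ≠ 1/3 ⇒ order 2.
b·Ac: 5/2·(-7/18) + (-1)·44/135 = -701/540 ≠ 1/6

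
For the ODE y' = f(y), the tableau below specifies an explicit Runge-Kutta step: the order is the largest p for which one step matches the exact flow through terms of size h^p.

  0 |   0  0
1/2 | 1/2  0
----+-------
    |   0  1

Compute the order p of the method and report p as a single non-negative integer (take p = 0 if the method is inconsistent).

b = (0, 1)
c = (0, 1/2)
Σ b_i: 1·1 = 1 ✓
b·c: 1·1/2 = 1/2 ✓; 2 stages ⇒ order 2.

2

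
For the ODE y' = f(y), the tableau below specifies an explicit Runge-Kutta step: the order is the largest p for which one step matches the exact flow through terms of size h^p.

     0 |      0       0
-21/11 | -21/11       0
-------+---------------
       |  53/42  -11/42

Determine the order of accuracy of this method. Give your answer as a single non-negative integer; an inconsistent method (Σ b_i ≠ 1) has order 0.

b = (53/42, -11/42)
c = (0, -21/11)
Σ b_i: 53/42·1 + (-11/42)·1 = 1 ✓
b·c: (-11/42)·(-21/11) = 1/2 ✓; 2 stages ⇒ order 2.

2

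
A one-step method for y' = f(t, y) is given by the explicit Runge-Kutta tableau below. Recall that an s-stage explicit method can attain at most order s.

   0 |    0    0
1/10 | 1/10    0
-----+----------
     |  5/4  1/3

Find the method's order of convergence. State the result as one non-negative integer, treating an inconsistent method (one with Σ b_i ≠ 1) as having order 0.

0

b = (5/4, 1/3)
c = (0, 1/10)
Σ b_i: 5/4·1 + 1/3·1 = 19/12 ≠ 1 ⇒ order 0.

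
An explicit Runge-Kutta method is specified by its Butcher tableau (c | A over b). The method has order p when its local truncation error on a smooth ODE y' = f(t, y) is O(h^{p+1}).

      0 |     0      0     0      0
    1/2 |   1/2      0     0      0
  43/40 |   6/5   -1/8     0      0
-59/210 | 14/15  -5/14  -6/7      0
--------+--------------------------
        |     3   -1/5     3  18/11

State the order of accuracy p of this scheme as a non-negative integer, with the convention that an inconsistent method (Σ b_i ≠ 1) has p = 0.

b = (3, -1/5, 3, 18/11)
c = (0, 1/2, 43/40, -59/210)
Ac = (0, 0, -1/16, -11/10)
Σ b_i: 3·1 + (-1/5)·1 + 3·1 + 18/11·1 = 409/55 ≠ 1 ⇒ order 0.

0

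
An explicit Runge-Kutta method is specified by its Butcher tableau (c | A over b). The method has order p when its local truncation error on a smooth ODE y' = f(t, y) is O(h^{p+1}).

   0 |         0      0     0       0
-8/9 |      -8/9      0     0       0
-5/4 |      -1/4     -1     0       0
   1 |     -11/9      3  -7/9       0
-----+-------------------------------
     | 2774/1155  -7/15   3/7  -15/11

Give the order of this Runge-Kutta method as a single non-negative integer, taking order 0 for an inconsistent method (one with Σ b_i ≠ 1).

1

b = (2774/1155, -7/15, 3/7, -15/11)
c = (0, -8/9, -5/4, 1)
Ac = (0, 0, 8/9, -61/36)
Σ b_i: 2774/1155·1 + (-7/15)·1 + 3/7·1 + (-15/11)·1 = 1 ✓
b·c: (-7/15)·(-8/9) + 3/7·(-5/4) + (-15/11)·1 = -61727/41580 ≠ 1/2 ⇒ order 1.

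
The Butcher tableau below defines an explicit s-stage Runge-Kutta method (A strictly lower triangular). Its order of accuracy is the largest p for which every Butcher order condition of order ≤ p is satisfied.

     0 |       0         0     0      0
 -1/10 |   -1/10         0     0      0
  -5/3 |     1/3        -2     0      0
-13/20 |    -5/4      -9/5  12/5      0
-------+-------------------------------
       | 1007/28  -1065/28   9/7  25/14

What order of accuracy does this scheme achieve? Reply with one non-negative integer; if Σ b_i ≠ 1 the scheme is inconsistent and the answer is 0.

2

b = (1007/28, -1065/28, 9/7, 25/14)
c = (0, -1/10, -5/3, -13/20)
Ac = (0, 0, 1/5, -191/50)
Σ b_i: 1007/28·1 + (-1065/28)·1 + 9/7·1 + 25/14·1 = 1 ✓
b·c: (-1065/28)·(-1/10) + 9/7·(-5/3) + 25/14·(-13/20) = 1/2 ✓
b·c²: (-1065/28)·1/100 + 9/7·25/9 + 25/14·169/400 = 4419/1120 ≠ 1/3 ⇒ order 2.
b·Ac: 9/7·1/5 + 25/14·(-191/50) = -919/140 ≠ 1/6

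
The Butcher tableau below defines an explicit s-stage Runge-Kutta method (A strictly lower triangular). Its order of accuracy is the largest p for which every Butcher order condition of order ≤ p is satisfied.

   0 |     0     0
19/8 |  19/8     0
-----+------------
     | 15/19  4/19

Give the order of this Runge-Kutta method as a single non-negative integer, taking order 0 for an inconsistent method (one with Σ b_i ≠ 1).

b = (15/19, 4/19)
c = (0, 19/8)
Σ b_i: 15/19·1 + 4/19·1 = 1 ✓
b·c: 4/19·19/8 = 1/2 ✓; 2 stages ⇒ order 2.

2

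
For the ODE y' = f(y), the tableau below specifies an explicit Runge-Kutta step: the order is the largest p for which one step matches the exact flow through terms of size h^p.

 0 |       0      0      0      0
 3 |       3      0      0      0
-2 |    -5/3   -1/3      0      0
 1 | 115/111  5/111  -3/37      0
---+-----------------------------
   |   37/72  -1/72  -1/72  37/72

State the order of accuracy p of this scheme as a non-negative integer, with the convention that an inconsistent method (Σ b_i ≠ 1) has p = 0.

b = (37/72, -1/72, -1/72, 37/72)
c = (0, 3, -2, 1)
Ac = (0, 0, -1, 11/37)
Σ b_i: 37/72·1 + (-1/72)·1 + (-1/72)·1 + 37/72·1 = 1 ✓
b·c: (-1/72)·3 + (-1/72)·(-2) + 37/72·1 = 1/2 ✓
b·c²: (-1/72)·9 + (-1/72)·4 + 37/72·1 = 1/3 ✓
b·Ac: (-1/72)·(-1) + 37/72·11/37 = 1/6 ✓
b·c³: (-1/72)·27 + (-1/72)·(-8) + 37/72·1 = 1/4 ✓
b·(c∘Ac): (-1/72)·2 + 37/72·11/37 = 1/8 ✓
b·Ac²: (-1/72)·(-3) + 37/72·3/37 = 1/12 ✓
b·A²c: 37/72·3/37 = 1/24 ✓; 4 stages ⇒ order 4.

4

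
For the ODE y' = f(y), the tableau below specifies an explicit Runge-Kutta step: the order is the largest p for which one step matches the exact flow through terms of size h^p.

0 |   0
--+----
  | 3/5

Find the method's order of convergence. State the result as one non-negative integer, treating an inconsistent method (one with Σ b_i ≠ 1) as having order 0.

0

b = (3/5)
c = (0)
Σ b_i: 3/5·1 = 3/5 ≠ 1 ⇒ order 0.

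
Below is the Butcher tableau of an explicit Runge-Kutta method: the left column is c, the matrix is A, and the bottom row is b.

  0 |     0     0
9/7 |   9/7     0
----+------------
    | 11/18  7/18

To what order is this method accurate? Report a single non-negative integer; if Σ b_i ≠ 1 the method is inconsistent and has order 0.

2

b = (11/18, 7/18)
c = (0, 9/7)
Σ b_i: 11/18·1 + 7/18·1 = 1 ✓
b·c: 7/18·9/7 = 1/2 ✓; 2 stages ⇒ order 2.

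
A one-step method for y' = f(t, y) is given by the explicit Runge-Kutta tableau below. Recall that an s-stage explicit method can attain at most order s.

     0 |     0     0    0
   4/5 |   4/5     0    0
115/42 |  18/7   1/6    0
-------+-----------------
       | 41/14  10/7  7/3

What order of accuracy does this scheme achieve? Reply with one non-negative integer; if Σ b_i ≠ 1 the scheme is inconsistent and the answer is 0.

0

b = (41/14, 10/7, 7/3)
c = (0, 4/5, 115/42)
Ac = (0, 0, 2/15)
Σ b_i: 41/14·1 + 10/7·1 + 7/3·1 = 281/42 ≠ 1 ⇒ order 0.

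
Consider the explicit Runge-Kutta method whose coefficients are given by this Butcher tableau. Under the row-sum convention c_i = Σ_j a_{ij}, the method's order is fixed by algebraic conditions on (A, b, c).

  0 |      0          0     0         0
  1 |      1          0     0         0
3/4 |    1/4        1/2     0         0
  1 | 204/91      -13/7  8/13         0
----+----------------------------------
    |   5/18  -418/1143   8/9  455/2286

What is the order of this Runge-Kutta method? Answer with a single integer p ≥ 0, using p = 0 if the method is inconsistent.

3

b = (5/18, -418/1143, 8/9, 455/2286)
c = (0, 1, 3/4, 1)
Ac = (0, 0, 1/2, -127/91)
Σ b_i: 5/18·1 + (-418/1143)·1 + 8/9·1 + 455/2286·1 = 1 ✓
b·c: (-418/1143)·1 + 8/9·3/4 + 455/2286·1 = 1/2 ✓
b·c²: (-418/1143)·1 + 8/9·9/16 + 455/2286·1 = 1/3 ✓
b·Ac: 8/9·1/2 + 455/2286·(-127/91) = 1/6 ✓
b·c³: (-418/1143)·1 + 8/9·27/64 + 455/2286·1 = 5/24 ≠ 1/4 ⇒ order 3.
b·(c∘Ac): 8/9·3/8 + 455/2286·(-127/91) = 1/18 ≠ 1/8
b·Ac²: 8/9·1/2 + 455/2286·(-275/182) = 73/508 ≠ 1/12
b·A²c: 455/2286·4/13 = 70/1143 ≠ 1/24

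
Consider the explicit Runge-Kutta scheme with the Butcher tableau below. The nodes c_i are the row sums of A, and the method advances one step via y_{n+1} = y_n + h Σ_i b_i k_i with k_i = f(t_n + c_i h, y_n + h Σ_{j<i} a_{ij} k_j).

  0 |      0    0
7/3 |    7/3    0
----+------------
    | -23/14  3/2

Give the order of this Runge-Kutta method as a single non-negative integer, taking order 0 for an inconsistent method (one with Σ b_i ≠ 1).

b = (-23/14, 3/2)
c = (0, 7/3)
Σ b_i: (-23/14)·1 + 3/2·1 = -1/7 ≠ 1 ⇒ order 0.

0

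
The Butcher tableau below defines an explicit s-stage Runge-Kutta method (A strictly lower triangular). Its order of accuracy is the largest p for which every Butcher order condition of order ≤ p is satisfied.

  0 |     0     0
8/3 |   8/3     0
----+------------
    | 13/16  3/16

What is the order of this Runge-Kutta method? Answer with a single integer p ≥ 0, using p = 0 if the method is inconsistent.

b = (13/16, 3/16)
c = (0, 8/3)
Σ b_i: 13/16·1 + 3/16·1 = 1 ✓
b·c: 3/16·8/3 = 1/2 ✓; 2 stages ⇒ order 2.

2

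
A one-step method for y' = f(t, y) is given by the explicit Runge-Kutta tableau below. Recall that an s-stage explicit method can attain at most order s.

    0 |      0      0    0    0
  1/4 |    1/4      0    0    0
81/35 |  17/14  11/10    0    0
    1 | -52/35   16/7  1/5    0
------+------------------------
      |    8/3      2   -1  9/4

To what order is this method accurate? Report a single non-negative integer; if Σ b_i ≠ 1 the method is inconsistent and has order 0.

0

b = (8/3, 2, -1, 9/4)
c = (0, 1/4, 81/35, 1)
Ac = (0, 0, 11/40, 181/175)
Σ b_i: 8/3·1 + 2·1 + (-1)·1 + 9/4·1 = 71/12 ≠ 1 ⇒ order 0.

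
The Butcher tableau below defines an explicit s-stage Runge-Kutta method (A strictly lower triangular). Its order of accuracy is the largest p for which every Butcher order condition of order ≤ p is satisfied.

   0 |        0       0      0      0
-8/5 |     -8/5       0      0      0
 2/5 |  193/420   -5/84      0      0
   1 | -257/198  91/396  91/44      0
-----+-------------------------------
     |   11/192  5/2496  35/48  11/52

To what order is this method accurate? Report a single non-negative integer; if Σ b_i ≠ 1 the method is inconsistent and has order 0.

b = (11/192, 5/2496, 35/48, 11/52)
c = (0, -8/5, 2/5, 1)
Ac = (0, 0, 2/21, 91/198)
Σ b_i: 11/192·1 + 5/2496·1 + 35/48·1 + 11/52·1 = 1 ✓
b·c: 5/2496·(-8/5) + 35/48·2/5 + 11/52·1 = 1/2 ✓
b·c²: 5/2496·64/25 + 35/48·4/25 + 11/52·1 = 1/3 ✓
b·Ac: 35/48·2/21 + 11/52·91/198 = 1/6 ✓
b·c³: 5/2496·(-512/125) + 35/48·8/125 + 11/52·1 = 1/4 ✓
b·(c∘Ac): 35/48·4/105 + 11/52·91/198 = 1/8 ✓
b·Ac²: 35/48·(-16/105) + 11/52·91/99 = 1/12 ✓
b·A²c: 11/52·13/66 = 1/24 ✓; 4 stages ⇒ order 4.

4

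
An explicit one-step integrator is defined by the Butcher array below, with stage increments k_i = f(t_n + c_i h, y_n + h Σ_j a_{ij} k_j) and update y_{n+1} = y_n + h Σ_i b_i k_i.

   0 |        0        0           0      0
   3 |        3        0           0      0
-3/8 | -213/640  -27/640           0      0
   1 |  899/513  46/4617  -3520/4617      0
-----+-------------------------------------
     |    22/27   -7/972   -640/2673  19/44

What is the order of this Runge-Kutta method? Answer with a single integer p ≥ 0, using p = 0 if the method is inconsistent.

b = (22/27, -7/972, -640/2673, 19/44)
c = (0, 3, -3/8, 1)
Ac = (0, 0, -81/640, 6/19)
Σ b_i: 22/27·1 + (-7/972)·1 + (-640/2673)·1 + 19/44·1 = 1 ✓
b·c: (-7/972)·3 + (-640/2673)·(-3/8) + 19/44·1 = 1/2 ✓
b·c²: (-7/972)·9 + (-640/2673)·9/64 + 19/44·1 = 1/3 ✓
b·Ac: (-640/2673)·(-81/640) + 19/44·6/19 = 1/6 ✓
b·c³: (-7/972)·27 + (-640/2673)·(-27/512) + 19/44·1 = 1/4 ✓
b·(c∘Ac): (-640/2673)·243/5120 + 19/44·6/19 = 1/8 ✓
b·Ac²: (-640/2673)·(-243/640) + 19/44·(-1/57) = 1/12 ✓
b·A²c: 19/44·11/114 = 1/24 ✓; 4 stages ⇒ order 4.

4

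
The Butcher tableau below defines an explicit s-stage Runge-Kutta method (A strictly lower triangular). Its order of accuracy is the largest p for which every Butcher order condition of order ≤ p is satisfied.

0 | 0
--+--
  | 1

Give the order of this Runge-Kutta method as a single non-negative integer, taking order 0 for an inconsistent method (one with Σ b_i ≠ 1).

1

b = (1)
c = (0)
Σ b_i: 1·1 = 1 ✓; 1 stage ⇒ order 1.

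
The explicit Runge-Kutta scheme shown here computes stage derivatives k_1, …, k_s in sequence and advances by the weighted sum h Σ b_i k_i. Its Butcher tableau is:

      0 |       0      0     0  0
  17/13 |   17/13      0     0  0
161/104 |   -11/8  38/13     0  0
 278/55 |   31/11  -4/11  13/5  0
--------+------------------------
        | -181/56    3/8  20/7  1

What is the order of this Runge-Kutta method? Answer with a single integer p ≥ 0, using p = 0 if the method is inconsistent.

b = (-181/56, 3/8, 20/7, 1)
c = (0, 17/13, 161/104, 278/55)
Ac = (0, 0, 646/169, 20303/5720)
Σ b_i: (-181/56)·1 + 3/8·1 + 20/7·1 + 1·1 = 1 ✓
b·c: 3/8·17/13 + 20/7·161/104 + 1·278/55 = 57017/5720 ≠ 1/2 ⇒ order 1.

1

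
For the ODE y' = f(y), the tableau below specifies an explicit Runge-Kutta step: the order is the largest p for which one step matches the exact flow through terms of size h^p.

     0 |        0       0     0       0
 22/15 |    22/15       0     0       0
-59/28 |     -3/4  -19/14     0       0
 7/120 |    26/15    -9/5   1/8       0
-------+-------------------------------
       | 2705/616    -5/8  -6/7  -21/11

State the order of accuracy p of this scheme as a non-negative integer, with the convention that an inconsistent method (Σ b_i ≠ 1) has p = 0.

1

b = (2705/616, -5/8, -6/7, -21/11)
c = (0, 22/15, -59/28, 7/120)
Ac = (0, 0, -209/105, -16259/5600)
Σ b_i: 2705/616·1 + (-5/8)·1 + (-6/7)·1 + (-21/11)·1 = 1 ✓
b·c: (-5/8)·22/15 + (-6/7)·(-59/28) + (-21/11)·7/120 = 50327/64680 ≠ 1/2 ⇒ order 1.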